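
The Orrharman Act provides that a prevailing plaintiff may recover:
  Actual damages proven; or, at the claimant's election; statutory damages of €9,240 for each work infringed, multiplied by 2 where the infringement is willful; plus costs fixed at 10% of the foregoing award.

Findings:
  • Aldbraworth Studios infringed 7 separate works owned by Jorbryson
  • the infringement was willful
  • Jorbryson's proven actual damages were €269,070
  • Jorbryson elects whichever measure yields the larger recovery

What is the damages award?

€295,977

Statutory damages: 7 × €9,240 = €64,680
Doubled: 2 × €64,680 = €129,360
Greater of actual damages (€269,070) or enhanced statutory damages (€129,360): €269,070
Costs: 10% of €269,070 = €26,907
Award plus costs: €269,070 + €26,907 = €295,977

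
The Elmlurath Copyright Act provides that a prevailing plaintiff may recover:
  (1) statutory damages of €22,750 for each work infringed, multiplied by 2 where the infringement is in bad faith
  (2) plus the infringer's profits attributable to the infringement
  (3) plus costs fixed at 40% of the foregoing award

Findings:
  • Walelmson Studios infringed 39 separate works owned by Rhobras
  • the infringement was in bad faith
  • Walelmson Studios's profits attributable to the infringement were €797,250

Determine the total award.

Statutory damages: 39 × €22,750 = €887,250
Doubled: 2 × €887,250 = €1,774,500
Combined award: €1,774,500 + €797,250 = €2,571,750
Costs: 40% of €2,571,750 = €1,028,700
Award plus costs: €2,571,750 + €1,028,700 = €3,600,450

€3,600,450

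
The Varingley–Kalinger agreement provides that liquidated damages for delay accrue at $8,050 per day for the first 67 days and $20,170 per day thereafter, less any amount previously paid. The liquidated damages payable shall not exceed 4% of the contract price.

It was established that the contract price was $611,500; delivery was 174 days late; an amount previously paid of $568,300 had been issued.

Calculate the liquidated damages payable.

Liquidated damages: $24,460

First 67 days: 67 × $8,050 = $539,350
Remaining days: (174 − 67) × $20,170 = $2,158,190
Accrued per-day damages: $539,350 + $2,158,190 = $2,697,540
Less amount previously paid: $2,697,540 − $568,300 = $2,129,240
Cap: 4% of $611,500 = $24,460
Cap at $24,460: $2,129,240 exceeds the cap → $24,460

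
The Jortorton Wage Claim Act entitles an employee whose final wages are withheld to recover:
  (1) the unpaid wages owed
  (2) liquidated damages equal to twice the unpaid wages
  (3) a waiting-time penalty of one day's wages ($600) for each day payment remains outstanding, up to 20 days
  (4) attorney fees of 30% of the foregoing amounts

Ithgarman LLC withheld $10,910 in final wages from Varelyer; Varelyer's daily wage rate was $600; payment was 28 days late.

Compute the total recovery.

$58,149

Doubled: 2 × $10,910 = $21,820
Penalty days: min(28, 20) = 20
Waiting-time penalty: 20 × $600 = $12,000
Subtotal: $10,910 + $21,820 + $12,000 = $44,730
Attorney fees: 30% of $44,730 = $13,419
Total award: $44,730 + $13,419 = $58,149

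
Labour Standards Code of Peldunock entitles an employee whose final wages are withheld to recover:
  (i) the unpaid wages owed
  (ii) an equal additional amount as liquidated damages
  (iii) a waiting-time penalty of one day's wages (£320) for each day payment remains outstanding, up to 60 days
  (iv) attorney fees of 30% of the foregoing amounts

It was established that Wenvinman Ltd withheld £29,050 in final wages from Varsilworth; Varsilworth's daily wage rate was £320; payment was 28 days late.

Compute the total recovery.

Liquidated damages (equal amount): £29,050
Penalty days: min(28, 60) = 28
Waiting-time penalty: 28 × £320 = £8,960
Subtotal: £29,050 + £29,050 + £8,960 = £67,060
Attorney fees: 30% of £67,060 = £20,118
Total award: £67,060 + £20,118 = £87,178

£87,178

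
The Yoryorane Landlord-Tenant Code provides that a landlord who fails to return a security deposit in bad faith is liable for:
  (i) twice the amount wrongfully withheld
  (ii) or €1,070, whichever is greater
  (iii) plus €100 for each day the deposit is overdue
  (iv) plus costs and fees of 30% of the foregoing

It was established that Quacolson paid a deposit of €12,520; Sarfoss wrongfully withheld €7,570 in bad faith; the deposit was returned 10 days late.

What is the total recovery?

Doubled: 2 × €7,570 = €15,140
Minimum €1,070: €15,140 meets the minimum, no increase.
Late-return penalty: 10 × €100 = €1,000
Damages plus late penalty: €15,140 + €1,000 = €16,140
Costs and fees: 30% of €16,140 = €4,842
Total recovery: €16,140 + €4,842 = €20,982

€20,982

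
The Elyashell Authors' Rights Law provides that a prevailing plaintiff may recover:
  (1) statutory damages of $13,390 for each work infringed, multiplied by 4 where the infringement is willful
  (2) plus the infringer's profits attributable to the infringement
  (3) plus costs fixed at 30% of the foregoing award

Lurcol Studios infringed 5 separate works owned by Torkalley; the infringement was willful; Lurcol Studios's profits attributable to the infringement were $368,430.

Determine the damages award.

Statutory damages: 5 × $13,390 = $66,950
Multiplied by 4: 4 × $66,950 = $267,800
Combined award: $267,800 + $368,430 = $636,230
Costs: 30% of $636,230 = $190,869
Award plus costs: $636,230 + $190,869 = $827,099

$827,099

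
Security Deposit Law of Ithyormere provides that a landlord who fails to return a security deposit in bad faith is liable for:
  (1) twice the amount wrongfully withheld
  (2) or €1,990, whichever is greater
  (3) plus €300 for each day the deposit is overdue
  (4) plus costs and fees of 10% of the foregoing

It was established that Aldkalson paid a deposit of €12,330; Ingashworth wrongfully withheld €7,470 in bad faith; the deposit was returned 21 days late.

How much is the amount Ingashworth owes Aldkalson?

Recovery: €23,364

Doubled: 2 × €7,470 = €14,940
Minimum €1,990: €14,940 meets the minimum, no increase.
Late-return penalty: 21 × €300 = €6,300
Damages plus late penalty: €14,940 + €6,300 = €21,240
Costs and fees: 10% of €21,240 = €2,124
Total recovery: €21,240 + €2,124 = €23,364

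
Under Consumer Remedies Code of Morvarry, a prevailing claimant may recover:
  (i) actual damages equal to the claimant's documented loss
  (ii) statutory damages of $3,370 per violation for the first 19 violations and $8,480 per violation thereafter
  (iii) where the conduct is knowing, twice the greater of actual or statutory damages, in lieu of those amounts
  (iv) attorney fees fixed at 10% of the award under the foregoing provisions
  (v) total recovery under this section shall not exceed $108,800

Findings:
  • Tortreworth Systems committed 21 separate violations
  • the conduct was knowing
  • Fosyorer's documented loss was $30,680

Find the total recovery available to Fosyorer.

First 19 violations: 19 × $3,370 = $64,030
Remaining violations: (21 − 19) × $8,480 = $16,960
Statutory damages: $64,030 + $16,960 = $80,990
Greater of actual damages ($30,680) or statutory damages ($80,990): $80,990
Doubled: 2 × $80,990 = $161,980
Attorney fees: 10% of $161,980 = $16,198
Total before cap: $161,980 + $16,198 = $178,178
Cap at $108,800: $178,178 exceeds the cap → $108,800

$108,800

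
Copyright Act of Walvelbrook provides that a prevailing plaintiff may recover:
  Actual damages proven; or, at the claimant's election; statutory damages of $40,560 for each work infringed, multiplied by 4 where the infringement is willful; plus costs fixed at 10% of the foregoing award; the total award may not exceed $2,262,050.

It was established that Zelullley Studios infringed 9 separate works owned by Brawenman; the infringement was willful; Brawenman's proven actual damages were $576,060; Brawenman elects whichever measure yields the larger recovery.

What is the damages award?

Statutory damages: 9 × $40,560 = $365,040
Multiplied by 4: 4 × $365,040 = $1,460,160
Greater of actual damages ($576,060) or enhanced statutory damages ($1,460,160): $1,460,160
Costs: 10% of $1,460,160 = $146,016
Award plus costs: $1,460,160 + $146,016 = $1,606,176
Cap at $2,262,050: $1,606,176 is within the cap, no reduction.

Award: $1,606,176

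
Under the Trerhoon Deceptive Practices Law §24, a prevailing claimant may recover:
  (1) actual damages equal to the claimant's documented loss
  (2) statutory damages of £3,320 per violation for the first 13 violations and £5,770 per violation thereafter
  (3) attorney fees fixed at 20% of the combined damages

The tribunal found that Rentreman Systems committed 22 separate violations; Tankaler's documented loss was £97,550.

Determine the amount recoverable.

First 13 violations: 13 × £3,320 = £43,160
Remaining violations: (22 − 13) × £5,770 = £51,930
Statutory damages: £43,160 + £51,930 = £95,090
Combined damages: £97,550 + £95,090 = £192,640
Attorney fees: 20% of £192,640 = £38,528
Total recovery: £192,640 + £38,528 = £231,168

Total recovery: £231,168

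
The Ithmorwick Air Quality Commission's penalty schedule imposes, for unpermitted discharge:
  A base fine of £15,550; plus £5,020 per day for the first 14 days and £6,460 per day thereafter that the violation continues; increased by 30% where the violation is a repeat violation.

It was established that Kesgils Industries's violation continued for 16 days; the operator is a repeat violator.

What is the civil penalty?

£128,375

First 14 days: 14 × £5,020 = £70,280
Remaining days: (16 − 14) × £6,460 = £12,920
Per-day component: £70,280 + £12,920 = £83,200
Base plus per-day: £15,550 + £83,200 = £98,750
Enhancement: 30% of £98,750 = £29,625
Enhanced fine: £98,750 + £29,625 = £128,375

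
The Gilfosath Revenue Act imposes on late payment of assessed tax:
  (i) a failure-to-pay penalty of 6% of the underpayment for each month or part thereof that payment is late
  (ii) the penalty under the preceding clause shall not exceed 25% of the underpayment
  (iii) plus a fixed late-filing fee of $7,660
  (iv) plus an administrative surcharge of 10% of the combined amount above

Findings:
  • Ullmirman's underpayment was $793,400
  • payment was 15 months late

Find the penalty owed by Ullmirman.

$226,611

Accrued rate: 6% × 15 = 90%, capped at 25% → 25%
Failure-to-pay penalty: 25% of $793,400 = $198,350
Penalty before surcharge: $198,350 + $7,660 = $206,010
Administrative surcharge: 10% of $206,010 = $20,601
Total penalty: $206,010 + $20,601 = $226,611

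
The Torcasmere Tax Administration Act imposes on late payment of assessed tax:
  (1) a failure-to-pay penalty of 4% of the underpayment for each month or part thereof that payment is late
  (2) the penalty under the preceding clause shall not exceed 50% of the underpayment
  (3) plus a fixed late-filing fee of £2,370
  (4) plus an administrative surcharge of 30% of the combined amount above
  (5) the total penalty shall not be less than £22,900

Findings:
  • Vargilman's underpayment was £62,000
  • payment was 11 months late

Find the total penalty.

Accrued rate: 4% × 11 = 44%, capped at 50% → 44%
Failure-to-pay penalty: 44% of £62,000 = £27,280
Penalty before surcharge: £27,280 + £2,370 = £29,650
Administrative surcharge: 30% of £29,650 = £8,895
Total penalty: £29,650 + £8,895 = £38,545
Minimum £22,900: £38,545 meets the minimum, no increase.

£38,545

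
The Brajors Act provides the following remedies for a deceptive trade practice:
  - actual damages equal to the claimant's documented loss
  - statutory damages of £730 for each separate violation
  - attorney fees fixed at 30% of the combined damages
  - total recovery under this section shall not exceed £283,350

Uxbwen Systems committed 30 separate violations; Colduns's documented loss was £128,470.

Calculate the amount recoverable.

Statutory damages: 30 × £730 = £21,900
Combined damages: £128,470 + £21,900 = £150,370
Attorney fees: 30% of £150,370 = £45,111
Total before cap: £150,370 + £45,111 = £195,481
Cap at £283,350: £195,481 is within the cap, no reduction.

£195,481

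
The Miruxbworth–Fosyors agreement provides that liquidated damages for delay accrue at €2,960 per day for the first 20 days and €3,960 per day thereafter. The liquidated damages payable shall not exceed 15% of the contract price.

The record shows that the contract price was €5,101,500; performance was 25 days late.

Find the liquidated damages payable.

First 20 days: 20 × €2,960 = €59,200
Remaining days: (25 − 20) × €3,960 = €19,800
Accrued per-day damages: €59,200 + €19,800 = €79,000
Cap: 15% of €5,101,500 = €765,225
Cap at €765,225: €79,000 is within the cap, no reduction.

€79,000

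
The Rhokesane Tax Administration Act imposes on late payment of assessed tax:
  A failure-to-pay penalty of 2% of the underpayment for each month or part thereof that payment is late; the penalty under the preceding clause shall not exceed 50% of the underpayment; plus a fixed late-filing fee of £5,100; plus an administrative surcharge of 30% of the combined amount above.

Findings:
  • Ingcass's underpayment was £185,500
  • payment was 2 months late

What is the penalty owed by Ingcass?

Accrued rate: 2% × 2 = 4%, capped at 50% → 4%
Failure-to-pay penalty: 4% of £185,500 = £7,420
Penalty before surcharge: £7,420 + £5,100 = £12,520
Administrative surcharge: 30% of £12,520 = £3,756
Total penalty: £12,520 + £3,756 = £16,276

Penalty: £16,276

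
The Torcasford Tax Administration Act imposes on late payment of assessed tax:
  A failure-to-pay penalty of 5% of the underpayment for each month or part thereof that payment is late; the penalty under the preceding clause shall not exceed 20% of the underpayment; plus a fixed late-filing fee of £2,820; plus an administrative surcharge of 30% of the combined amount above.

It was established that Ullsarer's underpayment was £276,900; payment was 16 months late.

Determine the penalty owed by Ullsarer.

Penalty: £75,660

Accrued rate: 5% × 16 = 80%, capped at 20% → 20%
Failure-to-pay penalty: 20% of £276,900 = £55,380
Penalty before surcharge: £55,380 + £2,820 = £58,200
Administrative surcharge: 30% of £58,200 = £17,460
Total penalty: £58,200 + £17,460 = £75,660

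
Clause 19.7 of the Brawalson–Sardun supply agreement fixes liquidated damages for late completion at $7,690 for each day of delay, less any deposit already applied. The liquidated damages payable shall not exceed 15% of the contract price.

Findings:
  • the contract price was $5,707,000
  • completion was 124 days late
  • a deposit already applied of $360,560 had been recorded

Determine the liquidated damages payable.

$593,000

Per-day damages: 124 × $7,690 = $953,560
Less deposit already applied: $953,560 − $360,560 = $593,000
Cap: 15% of $5,707,000 = $856,050
Cap at $856,050: $593,000 is within the cap, no reduction.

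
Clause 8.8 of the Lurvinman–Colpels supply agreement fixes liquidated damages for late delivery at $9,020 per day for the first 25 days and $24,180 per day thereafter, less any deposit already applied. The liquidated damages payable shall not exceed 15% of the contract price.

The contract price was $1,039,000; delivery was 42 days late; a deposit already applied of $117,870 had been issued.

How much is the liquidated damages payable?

$155,850

First 25 days: 25 × $9,020 = $225,500
Remaining days: (42 − 25) × $24,180 = $411,060
Accrued per-day damages: $225,500 + $411,060 = $636,560
Less deposit already applied: $636,560 − $117,870 = $518,690
Cap: 15% of $1,039,000 = $155,850
Cap at $155,850: $518,690 exceeds the cap → $155,850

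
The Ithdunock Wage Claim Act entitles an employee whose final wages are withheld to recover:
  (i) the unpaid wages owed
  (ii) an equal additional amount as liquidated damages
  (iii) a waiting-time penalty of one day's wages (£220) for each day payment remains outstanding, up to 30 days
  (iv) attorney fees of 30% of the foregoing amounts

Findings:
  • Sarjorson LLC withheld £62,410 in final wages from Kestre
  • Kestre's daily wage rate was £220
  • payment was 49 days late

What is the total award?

Total award: £170,846

Liquidated damages (equal amount): £62,410
Penalty days: min(49, 30) = 30
Waiting-time penalty: 30 × £220 = £6,600
Subtotal: £62,410 + £62,410 + £6,600 = £131,420
Attorney fees: 30% of £131,420 = £39,426
Total award: £131,420 + £39,426 = £170,846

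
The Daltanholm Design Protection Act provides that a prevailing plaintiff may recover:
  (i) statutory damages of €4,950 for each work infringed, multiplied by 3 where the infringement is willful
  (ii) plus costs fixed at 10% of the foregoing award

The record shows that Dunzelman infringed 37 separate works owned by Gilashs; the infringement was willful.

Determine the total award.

€604,395

Statutory damages: 37 × €4,950 = €183,150
Trebled: 3 × €183,150 = €549,450
Costs: 10% of €549,450 = €54,945
Award plus costs: €549,450 + €54,945 = €604,395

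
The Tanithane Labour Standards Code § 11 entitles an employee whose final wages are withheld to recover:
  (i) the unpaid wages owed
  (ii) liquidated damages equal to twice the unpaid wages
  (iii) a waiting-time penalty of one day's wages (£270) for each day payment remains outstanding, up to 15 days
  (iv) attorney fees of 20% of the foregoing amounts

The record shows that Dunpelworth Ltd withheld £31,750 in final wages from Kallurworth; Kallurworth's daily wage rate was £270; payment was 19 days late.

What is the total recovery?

£119,160

Doubled: 2 × £31,750 = £63,500
Penalty days: min(19, 15) = 15
Waiting-time penalty: 15 × £270 = £4,050
Subtotal: £31,750 + £63,500 + £4,050 = £99,300
Attorney fees: 20% of £99,300 = £19,860
Total award: £99,300 + £19,860 = £119,160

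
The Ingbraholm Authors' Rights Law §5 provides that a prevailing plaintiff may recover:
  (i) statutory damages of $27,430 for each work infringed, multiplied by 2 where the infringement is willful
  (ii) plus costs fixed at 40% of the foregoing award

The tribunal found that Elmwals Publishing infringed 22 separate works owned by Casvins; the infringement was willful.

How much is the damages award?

$1,689,688

Statutory damages: 22 × $27,430 = $603,460
Doubled: 2 × $603,460 = $1,206,920
Costs: 40% of $1,206,920 = $482,768
Award plus costs: $1,206,920 + $482,768 = $1,689,688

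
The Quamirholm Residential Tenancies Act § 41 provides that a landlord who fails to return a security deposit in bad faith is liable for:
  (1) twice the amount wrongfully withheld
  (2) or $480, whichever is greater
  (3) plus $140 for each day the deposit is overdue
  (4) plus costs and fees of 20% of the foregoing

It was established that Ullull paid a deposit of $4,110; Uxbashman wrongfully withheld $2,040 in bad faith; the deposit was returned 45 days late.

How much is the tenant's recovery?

Doubled: 2 × $2,040 = $4,080
Minimum $480: $4,080 meets the minimum, no increase.
Late-return penalty: 45 × $140 = $6,300
Damages plus late penalty: $4,080 + $6,300 = $10,380
Costs and fees: 20% of $10,380 = $2,076
Total recovery: $10,380 + $2,076 = $12,456

$12,456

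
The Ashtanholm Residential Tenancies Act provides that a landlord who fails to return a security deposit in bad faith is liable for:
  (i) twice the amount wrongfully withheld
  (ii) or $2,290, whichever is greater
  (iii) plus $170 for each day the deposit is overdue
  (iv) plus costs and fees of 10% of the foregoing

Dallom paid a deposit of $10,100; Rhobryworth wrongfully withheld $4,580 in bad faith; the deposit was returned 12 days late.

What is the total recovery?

Doubled: 2 × $4,580 = $9,160
Minimum $2,290: $9,160 meets the minimum, no increase.
Late-return penalty: 12 × $170 = $2,040
Damages plus late penalty: $9,160 + $2,040 = $11,200
Costs and fees: 10% of $11,200 = $1,120
Total recovery: $11,200 + $1,120 = $12,320

$12,320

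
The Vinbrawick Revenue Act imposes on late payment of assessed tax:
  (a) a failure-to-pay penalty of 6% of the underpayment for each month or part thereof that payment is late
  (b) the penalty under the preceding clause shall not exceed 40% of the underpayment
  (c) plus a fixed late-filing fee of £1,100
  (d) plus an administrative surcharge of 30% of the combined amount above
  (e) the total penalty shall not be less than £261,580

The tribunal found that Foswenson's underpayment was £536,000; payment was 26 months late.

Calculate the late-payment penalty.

£280,150

Accrued rate: 6% × 26 = 156%, capped at 40% → 40%
Failure-to-pay penalty: 40% of £536,000 = £214,400
Penalty before surcharge: £214,400 + £1,100 = £215,500
Administrative surcharge: 30% of £215,500 = £64,650
Total penalty: £215,500 + £64,650 = £280,150
Minimum £261,580: £280,150 meets the minimum, no increase.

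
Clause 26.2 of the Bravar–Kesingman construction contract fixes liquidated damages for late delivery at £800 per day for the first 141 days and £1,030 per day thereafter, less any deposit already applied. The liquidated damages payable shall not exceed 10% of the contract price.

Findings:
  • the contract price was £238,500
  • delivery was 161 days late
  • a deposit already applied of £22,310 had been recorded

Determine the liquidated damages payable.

First 141 days: 141 × £800 = £112,800
Remaining days: (161 − 141) × £1,030 = £20,600
Accrued per-day damages: £112,800 + £20,600 = £133,400
Less deposit already applied: £133,400 − £22,310 = £111,090
Cap: 10% of £238,500 = £23,850
Cap at £23,850: £111,090 exceeds the cap → £23,850

£23,850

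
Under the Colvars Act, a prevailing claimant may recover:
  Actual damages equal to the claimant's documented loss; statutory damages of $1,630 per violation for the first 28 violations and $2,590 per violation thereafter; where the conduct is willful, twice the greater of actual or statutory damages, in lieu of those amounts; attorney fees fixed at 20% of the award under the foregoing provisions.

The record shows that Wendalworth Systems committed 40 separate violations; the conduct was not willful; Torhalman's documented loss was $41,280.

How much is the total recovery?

$141,600

First 28 violations: 28 × $1,630 = $45,640
Remaining violations: (40 − 28) × $2,590 = $31,080
Statutory damages: $45,640 + $31,080 = $76,720
Conduct not willful: the in-lieu enhancement does not apply.
Actual plus statutory damages: $41,280 + $76,720 = $118,000
Attorney fees: 20% of $118,000 = $23,600
Total recovery: $118,000 + $23,600 = $141,600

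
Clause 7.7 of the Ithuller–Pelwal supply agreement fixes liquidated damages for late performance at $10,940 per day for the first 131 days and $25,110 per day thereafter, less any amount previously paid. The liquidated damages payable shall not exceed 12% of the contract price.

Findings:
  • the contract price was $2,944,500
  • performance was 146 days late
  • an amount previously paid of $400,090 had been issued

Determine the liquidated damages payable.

First 131 days: 131 × $10,940 = $1,433,140
Remaining days: (146 − 131) × $25,110 = $376,650
Accrued per-day damages: $1,433,140 + $376,650 = $1,809,790
Less amount previously paid: $1,809,790 − $400,090 = $1,409,700
Cap: 12% of $2,944,500 = $353,340
Cap at $353,340: $1,409,700 exceeds the cap → $353,340

$353,340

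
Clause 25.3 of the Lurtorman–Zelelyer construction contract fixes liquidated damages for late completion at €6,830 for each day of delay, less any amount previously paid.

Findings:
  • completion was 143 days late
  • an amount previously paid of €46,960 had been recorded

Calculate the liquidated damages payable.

Liquidated damages: €929,730

Per-day damages: 143 × €6,830 = €976,690
Less amount previously paid: €976,690 − €46,960 = €929,730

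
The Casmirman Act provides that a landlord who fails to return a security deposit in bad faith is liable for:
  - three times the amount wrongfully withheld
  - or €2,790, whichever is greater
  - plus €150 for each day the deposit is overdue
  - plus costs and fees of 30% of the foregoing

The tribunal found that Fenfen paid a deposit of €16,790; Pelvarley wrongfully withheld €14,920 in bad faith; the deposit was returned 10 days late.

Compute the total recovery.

€60,138

Trebled: 3 × €14,920 = €44,760
Minimum €2,790: €44,760 meets the minimum, no increase.
Late-return penalty: 10 × €150 = €1,500
Damages plus late penalty: €44,760 + €1,500 = €46,260
Costs and fees: 30% of €46,260 = €13,878
Total recovery: €46,260 + €13,878 = €60,138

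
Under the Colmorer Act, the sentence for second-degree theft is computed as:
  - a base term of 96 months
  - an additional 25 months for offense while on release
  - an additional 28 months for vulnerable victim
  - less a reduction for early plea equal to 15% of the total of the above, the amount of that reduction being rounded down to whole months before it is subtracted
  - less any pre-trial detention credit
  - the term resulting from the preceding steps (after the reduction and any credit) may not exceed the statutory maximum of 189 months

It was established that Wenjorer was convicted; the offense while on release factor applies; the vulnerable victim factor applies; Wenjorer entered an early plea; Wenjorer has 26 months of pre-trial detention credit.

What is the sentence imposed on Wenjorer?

Offense while on release enhancement: +25 months
Vulnerable victim enhancement: +28 months
Adjusted term: 96 months + 25 months + 28 months = 149 months
Early plea reduction: 15% of 149 months = 22 months (rounded down)
After reduction: 149 − 22 = 127 months
Less pre-trial detention credit: 127 months − 26 months = 101 months
Cap at 189 months: 101 months is within the cap, no reduction.

101 months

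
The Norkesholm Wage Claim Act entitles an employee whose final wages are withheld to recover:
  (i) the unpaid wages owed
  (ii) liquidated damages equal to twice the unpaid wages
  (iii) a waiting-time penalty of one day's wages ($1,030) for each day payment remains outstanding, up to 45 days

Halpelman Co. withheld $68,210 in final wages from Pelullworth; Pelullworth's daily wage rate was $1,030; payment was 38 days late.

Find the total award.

Doubled: 2 × $68,210 = $136,420
Penalty days: min(38, 45) = 38
Waiting-time penalty: 38 × $1,030 = $39,140
Total award: $68,210 + $136,420 + $39,140 = $243,770

$243,770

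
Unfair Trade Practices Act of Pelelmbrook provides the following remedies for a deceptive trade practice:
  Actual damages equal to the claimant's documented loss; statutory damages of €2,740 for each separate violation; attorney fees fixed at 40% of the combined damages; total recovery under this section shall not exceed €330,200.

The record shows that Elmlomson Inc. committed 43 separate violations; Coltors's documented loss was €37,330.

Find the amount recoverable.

€217,210

Statutory damages: 43 × €2,740 = €117,820
Combined damages: €37,330 + €117,820 = €155,150
Attorney fees: 40% of €155,150 = €62,060
Total before cap: €155,150 + €62,060 = €217,210
Cap at €330,200: €217,210 is within the cap, no reduction.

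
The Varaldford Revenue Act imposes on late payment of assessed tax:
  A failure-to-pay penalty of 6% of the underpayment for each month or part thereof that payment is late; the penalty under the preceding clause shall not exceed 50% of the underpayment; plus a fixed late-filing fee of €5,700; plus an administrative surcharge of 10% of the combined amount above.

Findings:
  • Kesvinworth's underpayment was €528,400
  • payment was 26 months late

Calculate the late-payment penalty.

Accrued rate: 6% × 26 = 156%, capped at 50% → 50%
Failure-to-pay penalty: 50% of €528,400 = €264,200
Penalty before surcharge: €264,200 + €5,700 = €269,900
Administrative surcharge: 10% of €269,900 = €26,990
Total penalty: €269,900 + €26,990 = €296,890

€296,890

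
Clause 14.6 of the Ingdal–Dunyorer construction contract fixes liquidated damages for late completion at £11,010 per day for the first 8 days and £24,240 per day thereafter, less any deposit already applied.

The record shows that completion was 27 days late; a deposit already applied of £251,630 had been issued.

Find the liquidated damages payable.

£297,010

First 8 days: 8 × £11,010 = £88,080
Remaining days: (27 − 8) × £24,240 = £460,560
Accrued per-day damages: £88,080 + £460,560 = £548,640
Less deposit already applied: £548,640 − £251,630 = £297,010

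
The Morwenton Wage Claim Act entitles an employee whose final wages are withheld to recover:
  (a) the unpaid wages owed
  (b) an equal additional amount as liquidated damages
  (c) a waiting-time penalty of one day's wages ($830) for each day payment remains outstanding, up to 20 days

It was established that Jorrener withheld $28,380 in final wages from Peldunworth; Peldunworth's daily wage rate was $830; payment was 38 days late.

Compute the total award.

Total award: $73,360

Liquidated damages (equal amount): $28,380
Penalty days: min(38, 20) = 20
Waiting-time penalty: 20 × $830 = $16,600
Total award: $28,380 + $28,380 + $16,600 = $73,360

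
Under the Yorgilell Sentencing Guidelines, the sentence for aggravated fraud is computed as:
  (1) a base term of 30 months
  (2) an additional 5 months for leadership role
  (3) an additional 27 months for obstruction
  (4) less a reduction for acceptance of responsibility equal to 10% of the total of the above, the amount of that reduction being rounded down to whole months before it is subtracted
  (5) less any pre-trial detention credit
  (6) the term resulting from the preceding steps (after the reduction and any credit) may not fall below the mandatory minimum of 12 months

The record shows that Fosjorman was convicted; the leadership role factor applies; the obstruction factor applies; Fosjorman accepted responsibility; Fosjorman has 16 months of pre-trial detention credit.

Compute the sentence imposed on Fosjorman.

40 months

Leadership role enhancement: +5 months
Obstruction enhancement: +27 months
Adjusted term: 30 months + 5 months + 27 months = 62 months
Acceptance of responsibility reduction: 10% of 62 months = 6 months (rounded down)
After reduction: 62 − 6 = 56 months
Less pre-trial detention credit: 56 months − 16 months = 40 months
Minimum 12 months: 40 months meets the minimum, no increase.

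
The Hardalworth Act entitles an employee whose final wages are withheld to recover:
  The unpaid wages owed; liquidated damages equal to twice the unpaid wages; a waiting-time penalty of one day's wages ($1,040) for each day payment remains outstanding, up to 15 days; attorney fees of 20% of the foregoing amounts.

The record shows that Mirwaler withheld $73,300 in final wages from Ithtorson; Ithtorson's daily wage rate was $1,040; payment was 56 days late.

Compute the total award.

$282,600

Doubled: 2 × $73,300 = $146,600
Penalty days: min(56, 15) = 15
Waiting-time penalty: 15 × $1,040 = $15,600
Subtotal: $73,300 + $146,600 + $15,600 = $235,500
Attorney fees: 20% of $235,500 = $47,100
Total award: $235,500 + $47,100 = $282,600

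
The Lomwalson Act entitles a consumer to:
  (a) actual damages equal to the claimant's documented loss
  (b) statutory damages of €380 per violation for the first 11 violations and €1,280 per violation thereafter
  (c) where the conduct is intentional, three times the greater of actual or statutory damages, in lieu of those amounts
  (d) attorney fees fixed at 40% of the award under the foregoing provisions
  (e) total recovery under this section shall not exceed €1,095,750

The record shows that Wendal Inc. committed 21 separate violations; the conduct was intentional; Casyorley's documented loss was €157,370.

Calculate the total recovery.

€660,954

First 11 violations: 11 × €380 = €4,180
Remaining violations: (21 − 11) × €1,280 = €12,800
Statutory damages: €4,180 + €12,800 = €16,980
Greater of actual damages (€157,370) or statutory damages (€16,980): €157,370
Trebled: 3 × €157,370 = €472,110
Attorney fees: 40% of €472,110 = €188,844
Total before cap: €472,110 + €188,844 = €660,954
Cap at €1,095,750: €660,954 is within the cap, no reduction.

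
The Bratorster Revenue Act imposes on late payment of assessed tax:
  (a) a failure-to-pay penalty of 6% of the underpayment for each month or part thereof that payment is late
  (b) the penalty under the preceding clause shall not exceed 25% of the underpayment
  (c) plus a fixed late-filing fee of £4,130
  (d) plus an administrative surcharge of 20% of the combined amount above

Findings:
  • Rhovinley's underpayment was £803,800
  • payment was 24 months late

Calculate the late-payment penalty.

£246,096

Accrued rate: 6% × 24 = 144%, capped at 25% → 25%
Failure-to-pay penalty: 25% of £803,800 = £200,950
Penalty before surcharge: £200,950 + £4,130 = £205,080
Administrative surcharge: 20% of £205,080 = £41,016
Total penalty: £205,080 + £41,016 = £246,096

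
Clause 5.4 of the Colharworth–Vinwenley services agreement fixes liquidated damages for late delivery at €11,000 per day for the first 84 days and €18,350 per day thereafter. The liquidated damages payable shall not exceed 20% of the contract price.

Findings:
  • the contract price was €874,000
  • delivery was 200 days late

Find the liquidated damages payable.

First 84 days: 84 × €11,000 = €924,000
Remaining days: (200 − 84) × €18,350 = €2,128,600
Accrued per-day damages: €924,000 + €2,128,600 = €3,052,600
Cap: 20% of €874,000 = €174,800
Cap at €174,800: €3,052,600 exceeds the cap → €174,800

€174,800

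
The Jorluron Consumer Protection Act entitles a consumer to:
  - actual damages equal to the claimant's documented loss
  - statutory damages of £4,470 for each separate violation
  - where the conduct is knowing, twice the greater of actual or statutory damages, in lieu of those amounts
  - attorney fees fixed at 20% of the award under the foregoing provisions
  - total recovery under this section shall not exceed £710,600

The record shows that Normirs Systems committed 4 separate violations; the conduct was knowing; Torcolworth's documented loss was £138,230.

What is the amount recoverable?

Statutory damages: 4 × £4,470 = £17,880
Greater of actual damages (£138,230) or statutory damages (£17,880): £138,230
Doubled: 2 × £138,230 = £276,460
Attorney fees: 20% of £276,460 = £55,292
Total before cap: £276,460 + £55,292 = £331,752
Cap at £710,600: £331,752 is within the cap, no reduction.

£331,752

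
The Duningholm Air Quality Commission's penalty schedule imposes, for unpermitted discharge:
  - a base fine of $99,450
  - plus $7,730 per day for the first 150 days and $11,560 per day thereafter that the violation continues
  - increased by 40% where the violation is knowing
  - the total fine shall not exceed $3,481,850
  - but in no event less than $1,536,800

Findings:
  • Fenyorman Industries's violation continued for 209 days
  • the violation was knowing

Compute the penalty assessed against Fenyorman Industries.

First 150 days: 150 × $7,730 = $1,159,500
Remaining days: (209 − 150) × $11,560 = $682,040
Per-day component: $1,159,500 + $682,040 = $1,841,540
Base plus per-day: $99,450 + $1,841,540 = $1,940,990
Enhancement: 40% of $1,940,990 = $776,396
Enhanced fine: $1,940,990 + $776,396 = $2,717,386
Cap at $3,481,850: $2,717,386 is within the cap, no reduction.
Minimum $1,536,800: $2,717,386 meets the minimum, no increase.

$2,717,386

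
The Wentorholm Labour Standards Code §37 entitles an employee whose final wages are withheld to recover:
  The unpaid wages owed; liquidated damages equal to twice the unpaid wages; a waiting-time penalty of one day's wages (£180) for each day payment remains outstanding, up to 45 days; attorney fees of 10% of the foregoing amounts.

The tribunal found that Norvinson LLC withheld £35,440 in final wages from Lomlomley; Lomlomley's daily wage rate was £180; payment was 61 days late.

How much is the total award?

Doubled: 2 × £35,440 = £70,880
Penalty days: min(61, 45) = 45
Waiting-time penalty: 45 × £180 = £8,100
Subtotal: £35,440 + £70,880 + £8,100 = £114,420
Attorney fees: 10% of £114,420 = £11,442
Total award: £114,420 + £11,442 = £125,862

£125,862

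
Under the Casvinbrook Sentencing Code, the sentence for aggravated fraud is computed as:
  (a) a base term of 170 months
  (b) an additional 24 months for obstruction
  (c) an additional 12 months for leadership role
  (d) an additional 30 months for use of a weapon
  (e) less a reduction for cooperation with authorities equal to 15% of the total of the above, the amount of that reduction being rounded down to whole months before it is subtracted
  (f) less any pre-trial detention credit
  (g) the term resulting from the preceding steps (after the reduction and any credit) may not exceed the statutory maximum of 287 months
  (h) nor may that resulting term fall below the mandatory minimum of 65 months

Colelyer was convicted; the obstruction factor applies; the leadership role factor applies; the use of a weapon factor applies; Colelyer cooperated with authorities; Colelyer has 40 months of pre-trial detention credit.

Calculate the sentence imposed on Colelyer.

161 months

Obstruction enhancement: +24 months
Leadership role enhancement: +12 months
Use of a weapon enhancement: +30 months
Adjusted term: 170 months + 24 months + 12 months + 30 months = 236 months
Cooperation with authorities reduction: 15% of 236 months = 35 months (rounded down)
After reduction: 236 − 35 = 201 months
Less pre-trial detention credit: 201 months − 40 months = 161 months
Cap at 287 months: 161 months is within the cap, no reduction.
Minimum 65 months: 161 months meets the minimum, no increase.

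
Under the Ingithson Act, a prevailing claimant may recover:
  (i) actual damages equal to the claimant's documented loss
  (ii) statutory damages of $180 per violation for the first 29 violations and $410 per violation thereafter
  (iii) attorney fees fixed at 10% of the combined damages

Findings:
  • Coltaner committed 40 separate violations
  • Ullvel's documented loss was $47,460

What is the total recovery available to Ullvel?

$62,909

First 29 violations: 29 × $180 = $5,220
Remaining violations: (40 − 29) × $410 = $4,510
Statutory damages: $5,220 + $4,510 = $9,730
Combined damages: $47,460 + $9,730 = $57,190
Attorney fees: 10% of $57,190 = $5,719
Total recovery: $57,190 + $5,719 = $62,909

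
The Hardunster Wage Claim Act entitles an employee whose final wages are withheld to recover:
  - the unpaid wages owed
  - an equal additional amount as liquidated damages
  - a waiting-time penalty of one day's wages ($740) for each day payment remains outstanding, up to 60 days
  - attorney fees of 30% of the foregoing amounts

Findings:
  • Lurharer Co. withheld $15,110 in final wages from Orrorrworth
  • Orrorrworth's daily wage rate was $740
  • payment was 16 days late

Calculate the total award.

$54,678

Liquidated damages (equal amount): $15,110
Penalty days: min(16, 60) = 16
Waiting-time penalty: 16 × $740 = $11,840
Subtotal: $15,110 + $15,110 + $11,840 = $42,060
Attorney fees: 30% of $42,060 = $12,618
Total award: $42,060 + $12,618 = $54,678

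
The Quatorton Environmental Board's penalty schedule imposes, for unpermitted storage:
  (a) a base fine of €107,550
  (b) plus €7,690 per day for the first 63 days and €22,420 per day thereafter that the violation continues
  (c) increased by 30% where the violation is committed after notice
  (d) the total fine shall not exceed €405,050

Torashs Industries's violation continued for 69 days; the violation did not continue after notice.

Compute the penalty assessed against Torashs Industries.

€405,050

First 63 days: 63 × €7,690 = €484,470
Remaining days: (69 − 63) × €22,420 = €134,520
Per-day component: €484,470 + €134,520 = €618,990
Base plus per-day: €107,550 + €618,990 = €726,540
The violation did not continue after notice: no 30% increase.
Cap at €405,050: €726,540 exceeds the cap → €405,050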